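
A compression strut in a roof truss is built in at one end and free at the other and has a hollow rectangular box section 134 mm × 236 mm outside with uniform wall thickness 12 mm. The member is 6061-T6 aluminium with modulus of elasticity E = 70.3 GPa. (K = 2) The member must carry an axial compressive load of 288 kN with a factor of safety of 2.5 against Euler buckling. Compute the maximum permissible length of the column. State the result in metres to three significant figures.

Inner dimensions: h_i = 236 − 2×12 = 212.0 mm, b_i = 134 − 2×12 = 110.0 mm
Weak-axis I_min = (h_o·b_o³ − h_i·b_i³)/12 with b_o = 134, b_i = 110.0 mm (shorter outer/inner sides).
I_min = (236×134³ − 212.0×110.0³)/12 = 2.381×10^7 mm⁴
I = 2.381×10^-5 m⁴
Required critical load P_cr = n·P = 2.5 × 288 = 720.0 kN = 7.200×10^5 N
From P_cr = π²EI/(K·L)²:  L = (1/K)·√(π²EI/P_cr) = (1/2)·√(π²×7.03×10^10×2.381×10^-5/7.200×10^5)
L = 2.39 m

L_max ≈ 2.39 m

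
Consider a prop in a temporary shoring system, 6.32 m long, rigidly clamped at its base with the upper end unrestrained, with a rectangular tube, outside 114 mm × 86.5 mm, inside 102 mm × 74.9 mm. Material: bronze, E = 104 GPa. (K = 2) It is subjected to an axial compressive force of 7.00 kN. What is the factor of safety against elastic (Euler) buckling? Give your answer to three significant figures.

n ≈ 2.37

Weak-axis I_min = (h_o·b_o³ − h_i·b_i³)/12 with b_o = 86.5, b_i = 74.90 mm (shorter outer/inner sides).
I_min = (114×86.5³ − 102.0×74.90³)/12 = 2.577×10^6 mm⁴
I = 2.577×10^6 mm⁴ = 2.577×10^-6 m⁴
Effective length L_e = K·L = 2 × 6.32 = 12.64 m
P_cr = π²EI / L_e² = π² × 104×10⁹ × 2.577×10^-6 / 12.64² = 1.656×10^4 N
Factor of safety n = P_cr / P = 16.555 / 7.00 = 2.37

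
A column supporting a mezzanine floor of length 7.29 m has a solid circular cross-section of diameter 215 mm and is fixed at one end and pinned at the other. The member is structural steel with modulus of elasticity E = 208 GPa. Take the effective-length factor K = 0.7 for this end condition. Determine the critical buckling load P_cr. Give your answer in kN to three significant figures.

I = πd⁴/64 = π×215⁴/64 = 1.049×10^8 mm⁴
I = 1.049×10^8 mm⁴ = 1.049×10^-4 m⁴
Effective length L_e = K·L = 0.7 × 7.29 = 5.103 m
P_cr = π²EI / L_e² = π² × 208×10⁹ × 1.049×10^-4 / 5.103² = 8.269×10^6 N

P_cr ≈ 8270 kN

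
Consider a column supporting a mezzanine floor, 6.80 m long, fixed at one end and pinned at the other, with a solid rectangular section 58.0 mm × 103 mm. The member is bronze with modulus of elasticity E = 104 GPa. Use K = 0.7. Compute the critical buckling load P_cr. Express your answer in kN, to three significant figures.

Buckling occurs about the weak axis: I_min = h·b³/12 with b = 58.0 mm (the shorter side).
I_min = 103×58.0³/12 = 1.675×10^6 mm⁴
I = 1.675×10^6 mm⁴ = 1.675×10^-6 m⁴
Effective length L_e = K·L = 0.7 × 6.80 = 4.760 m
P_cr = π²EI / L_e² = π² × 104×10⁹ × 1.675×10^-6 / 4.760² = 7.587×10^4 N

P_cr ≈ 75.9 kN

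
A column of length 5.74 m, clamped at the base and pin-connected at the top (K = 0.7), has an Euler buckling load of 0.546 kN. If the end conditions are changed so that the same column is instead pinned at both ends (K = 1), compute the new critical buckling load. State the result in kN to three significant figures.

P_cr ≈ 0.268 kN

P_cr ∝ 1/K², so P_cr,new = P_cr,old × (K_old/K_new)² = 0.546 × (0.7/1)²
= 0.546 × 0.4900 = 0.268 kN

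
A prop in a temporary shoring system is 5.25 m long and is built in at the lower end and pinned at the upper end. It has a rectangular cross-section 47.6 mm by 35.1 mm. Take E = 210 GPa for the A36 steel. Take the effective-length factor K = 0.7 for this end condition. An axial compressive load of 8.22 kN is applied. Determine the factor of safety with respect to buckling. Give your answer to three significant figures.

n ≈ 3.20

Buckling occurs about the weak axis: I_min = h·b³/12 with b = 35.1 mm (the shorter side).
I_min = 47.6×35.1³/12 = 1.715×10^5 mm⁴
I = 1.715×10^5 mm⁴ = 1.715×10^-7 m⁴
Effective length L_e = K·L = 0.7 × 5.25 = 3.675 m
P_cr = π²EI / L_e² = π² × 210×10⁹ × 1.715×10^-7 / 3.675² = 2.632×10^4 N
Factor of safety n = P_cr / P = 26.324 / 8.22 = 3.20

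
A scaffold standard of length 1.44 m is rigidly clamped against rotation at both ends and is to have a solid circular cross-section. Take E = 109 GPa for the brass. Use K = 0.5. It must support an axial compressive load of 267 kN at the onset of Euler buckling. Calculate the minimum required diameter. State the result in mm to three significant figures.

d ≈ 40.2 mm

L_e = K·L = 0.5 × 1.44 = 0.7200 m
Required I = P_cr·L_e²/(π²E) = 2.670×10^5 × 0.7200² / (π² × 1.09×10^11) = 1.287×10^-7 m⁴
I_req = 1.287×10^5 mm⁴
Solid circle: I = πd⁴/64  ⇒  d = (64I/π)^(1/4) = (64×1.287×10^5/π)^(1/4) = 40.2 mm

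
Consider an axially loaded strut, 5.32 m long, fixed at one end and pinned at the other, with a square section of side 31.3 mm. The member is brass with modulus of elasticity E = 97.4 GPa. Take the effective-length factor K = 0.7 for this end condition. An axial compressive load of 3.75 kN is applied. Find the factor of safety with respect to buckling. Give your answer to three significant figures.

n ≈ 1.48

I = a⁴/12 = 31.3⁴/12 = 7.998×10^4 mm⁴
I = 7.998×10^4 mm⁴ = 7.998×10^-8 m⁴
Effective length L_e = K·L = 0.7 × 5.32 = 3.724 m
P_cr = π²EI / L_e² = π² × 97.4×10⁹ × 7.998×10^-8 / 3.724² = 5.544×10^3 N
Factor of safety n = P_cr / P = 5.5442 / 3.75 = 1.48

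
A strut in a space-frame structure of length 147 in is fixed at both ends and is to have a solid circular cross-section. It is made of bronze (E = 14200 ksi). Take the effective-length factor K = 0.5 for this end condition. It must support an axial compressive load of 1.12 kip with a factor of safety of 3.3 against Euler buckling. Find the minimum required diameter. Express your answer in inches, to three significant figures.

d ≈ 1.31 in

Required P_cr = n·P = 3.3 × 1.12 = 3.696 kip
L_e = K·L = 0.5 × 147 = 73.50 in
Required I = P_cr·L_e²/(π²E) = 3.696×10^3 × 73.50² / (π² × 1.42×10^7) = 0.1425 in⁴
Solid circle: I = πd⁴/64  ⇒  d = (64I/π)^(1/4) = (64×0.1425/π)^(1/4) = 1.31 in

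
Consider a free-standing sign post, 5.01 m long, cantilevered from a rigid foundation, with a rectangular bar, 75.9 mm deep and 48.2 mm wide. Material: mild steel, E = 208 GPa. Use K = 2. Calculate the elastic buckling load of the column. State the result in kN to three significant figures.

Buckling occurs about the weak axis: I_min = h·b³/12 with b = 48.2 mm (the shorter side).
I_min = 75.9×48.2³/12 = 7.083×10^5 mm⁴
I = 7.083×10^5 mm⁴ = 7.083×10^-7 m⁴
Effective length L_e = K·L = 2 × 5.01 = 10.02 m
P_cr = π²EI / L_e² = π² × 208×10⁹ × 7.083×10^-7 / 10.02² = 1.448×10^4 N

P_cr ≈ 14.5 kN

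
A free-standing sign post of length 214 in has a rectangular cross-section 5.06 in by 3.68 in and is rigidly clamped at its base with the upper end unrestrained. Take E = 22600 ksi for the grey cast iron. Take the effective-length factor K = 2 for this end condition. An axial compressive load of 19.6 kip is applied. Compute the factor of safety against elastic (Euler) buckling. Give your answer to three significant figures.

Buckling occurs about the weak axis: I_min = h·b³/12 with b = 3.68 in (the shorter side).
I_min = 5.06×3.68³/12 = 21.01 in⁴
Effective length L_e = K·L = 2 × 214 = 428.0 in
P_cr = π²EI / L_e² = π² × 22600×10³ × 21.01 / 428.0² = 2.559×10^4 lb
Factor of safety n = P_cr / P = 25.588 / 19.6 = 1.31

n ≈ 1.31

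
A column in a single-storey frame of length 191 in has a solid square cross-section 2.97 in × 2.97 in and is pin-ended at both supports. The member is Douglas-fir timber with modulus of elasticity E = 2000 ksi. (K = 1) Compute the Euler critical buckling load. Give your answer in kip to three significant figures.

P_cr ≈ 3.51 kip

I = a⁴/12 = 2.97⁴/12 = 6.484 in⁴
Effective length L_e = K·L = 1 × 191 = 191.0 in
P_cr = π²EI / L_e² = π² × 2000×10³ × 6.484 / 191.0² = 3.508×10^3 lb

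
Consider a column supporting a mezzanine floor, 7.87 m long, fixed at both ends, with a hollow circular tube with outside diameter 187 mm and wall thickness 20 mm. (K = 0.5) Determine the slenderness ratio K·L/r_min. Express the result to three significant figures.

Inner diameter d_i = 187 − 2×20 = 147.0 mm
I = π(d_o⁴ − d_i⁴)/64 = π(187⁴ − 147.0⁴)/64 = 3.710×10^7 mm⁴
A = 1.049×10^4 mm²;  r_min = √(I/A) = √(3.710×10^7/1.049×10^4) = 59.47 mm
L_e = K·L = 0.5 × 7.87 m = 3.935 m = 3935.0 mm
λ = L_e / r_min = 3935.0 / 59.47 = 66.2

λ ≈ 66.2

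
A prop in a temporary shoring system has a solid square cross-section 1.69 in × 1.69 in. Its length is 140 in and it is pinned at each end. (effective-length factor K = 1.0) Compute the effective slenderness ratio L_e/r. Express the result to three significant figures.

I = a⁴/12 = 1.69⁴/12 = 0.6798 in⁴
A = 2.856 in²;  r_min = √(I/A) = √(0.6798/2.856) = 0.4879 in
L_e = K·L = 1 × 140 = 140.0 in
λ = L_e / r_min = 140.00 / 0.4879 = 287

λ ≈ 287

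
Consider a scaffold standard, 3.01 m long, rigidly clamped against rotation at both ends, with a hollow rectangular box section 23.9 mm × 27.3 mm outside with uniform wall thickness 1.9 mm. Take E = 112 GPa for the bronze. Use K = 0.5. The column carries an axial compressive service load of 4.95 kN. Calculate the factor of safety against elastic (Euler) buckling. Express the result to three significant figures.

n ≈ 1.49

Inner dimensions: h_i = 27.3 − 2×1.9 = 23.50 mm, b_i = 23.9 − 2×1.9 = 20.10 mm
Weak-axis I_min = (h_o·b_o³ − h_i·b_i³)/12 with b_o = 23.9, b_i = 20.10 mm (shorter outer/inner sides).
I_min = (27.3×23.9³ − 23.50×20.10³)/12 = 1.516×10^4 mm⁴
I = 1.516×10^4 mm⁴ = 1.516×10^-8 m⁴
Effective length L_e = K·L = 0.5 × 3.01 = 1.505 m
P_cr = π²EI / L_e² = π² × 112×10⁹ × 1.516×10^-8 / 1.505² = 7.396×10^3 N
Factor of safety n = P_cr / P = 7.3962 / 4.95 = 1.49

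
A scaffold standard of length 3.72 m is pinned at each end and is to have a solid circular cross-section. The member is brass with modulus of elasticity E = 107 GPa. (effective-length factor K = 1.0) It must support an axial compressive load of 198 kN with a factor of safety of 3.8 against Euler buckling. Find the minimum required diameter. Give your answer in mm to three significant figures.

d ≈ 119 mm

Required P_cr = n·P = 3.8 × 198 = 752.4 kN
L_e = K·L = 1 × 3.72 = 3.720 m
Required I = P_cr·L_e²/(π²E) = 7.524×10^5 × 3.720² / (π² × 1.07×10^11) = 9.859×10^-6 m⁴
I_req = 9.859×10^6 mm⁴
Solid circle: I = πd⁴/64  ⇒  d = (64I/π)^(1/4) = (64×9.859×10^6/π)^(1/4) = 119 mm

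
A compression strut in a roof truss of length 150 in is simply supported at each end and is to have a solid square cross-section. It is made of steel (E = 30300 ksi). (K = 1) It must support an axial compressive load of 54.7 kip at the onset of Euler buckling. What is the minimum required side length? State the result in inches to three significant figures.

L_e = K·L = 1 × 150 = 150.0 in
Required I = P_cr·L_e²/(π²E) = 5.470×10^4 × 150.0² / (π² × 3.03×10^7) = 4.116 in⁴
Solid square: I = a⁴/12  ⇒  a = (12I)^(1/4) = (12×4.116)^(1/4) = 2.65 in

a ≈ 2.65 in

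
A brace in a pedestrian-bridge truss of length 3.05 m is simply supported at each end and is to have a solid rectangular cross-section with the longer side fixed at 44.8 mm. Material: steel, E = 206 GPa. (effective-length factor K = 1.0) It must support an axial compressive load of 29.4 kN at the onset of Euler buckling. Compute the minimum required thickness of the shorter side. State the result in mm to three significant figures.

L_e = K·L = 1 × 3.05 = 3.050 m
Required I = P_cr·L_e²/(π²E) = 2.940×10^4 × 3.050² / (π² × 2.06×10^11) = 1.345×10^-7 m⁴
I_req = 1.345×10^5 mm⁴
Rectangle, weak axis: I_min = h·b³/12 with h = 44.8 mm fixed  ⇒  b = (12I/h)^(1/3) = 33.0 mm

b ≈ 33.0 mm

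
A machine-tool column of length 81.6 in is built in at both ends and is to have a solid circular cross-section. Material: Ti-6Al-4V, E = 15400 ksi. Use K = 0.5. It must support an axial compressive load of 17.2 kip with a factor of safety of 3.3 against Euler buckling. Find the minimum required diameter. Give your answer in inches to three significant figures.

d ≈ 1.89 in

Required P_cr = n·P = 3.3 × 17.2 = 56.76 kip
L_e = K·L = 0.5 × 81.6 = 40.80 in
Required I = P_cr·L_e²/(π²E) = 5.676×10^4 × 40.80² / (π² × 1.54×10^7) = 0.6216 in⁴
Solid circle: I = πd⁴/64  ⇒  d = (64I/π)^(1/4) = (64×0.6216/π)^(1/4) = 1.89 in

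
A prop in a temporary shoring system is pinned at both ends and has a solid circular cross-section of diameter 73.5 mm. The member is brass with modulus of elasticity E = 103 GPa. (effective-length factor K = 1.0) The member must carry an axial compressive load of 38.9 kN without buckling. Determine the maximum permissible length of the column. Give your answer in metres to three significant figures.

I = πd⁴/64 = π×73.5⁴/64 = 1.433×10^6 mm⁴
I = 1.433×10^-6 m⁴
At the buckling limit P_cr = P = 3.890×10^4 N
From P_cr = π²EI/(K·L)²:  L = (1/K)·√(π²EI/P_cr) = (1/1)·√(π²×1.03×10^11×1.433×10^-6/3.890×10^4)
L = 6.12 m

L_max ≈ 6.12 m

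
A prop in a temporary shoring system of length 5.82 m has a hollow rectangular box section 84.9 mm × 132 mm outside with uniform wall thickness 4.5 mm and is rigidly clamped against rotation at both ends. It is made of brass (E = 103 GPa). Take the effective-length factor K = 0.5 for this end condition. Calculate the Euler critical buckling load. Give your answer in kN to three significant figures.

Inner dimensions: h_i = 132 − 2×4.5 = 123.0 mm, b_i = 84.9 − 2×4.5 = 75.90 mm
Weak-axis I_min = (h_o·b_o³ − h_i·b_i³)/12 with b_o = 84.9, b_i = 75.90 mm (shorter outer/inner sides).
I_min = (132×84.9³ − 123.0×75.90³)/12 = 2.250×10^6 mm⁴
I = 2.250×10^6 mm⁴ = 2.250×10^-6 m⁴
Effective length L_e = K·L = 0.5 × 5.82 = 2.910 m
P_cr = π²EI / L_e² = π² × 103×10⁹ × 2.250×10^-6 / 2.910² = 2.701×10^5 N

P_cr ≈ 270 kN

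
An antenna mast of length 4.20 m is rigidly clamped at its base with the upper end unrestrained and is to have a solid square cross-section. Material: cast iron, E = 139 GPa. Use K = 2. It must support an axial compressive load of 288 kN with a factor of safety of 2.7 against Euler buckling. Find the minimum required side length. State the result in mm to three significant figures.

a ≈ 148 mm

Required P_cr = n·P = 2.7 × 288 = 777.6 kN
L_e = K·L = 2 × 4.20 = 8.400 m
Required I = P_cr·L_e²/(π²E) = 7.776×10^5 × 8.400² / (π² × 1.39×10^11) = 3.999×10^-5 m⁴
I_req = 3.999×10^7 mm⁴
Solid square: I = a⁴/12  ⇒  a = (12I)^(1/4) = (12×3.999×10^7)^(1/4) = 148 mm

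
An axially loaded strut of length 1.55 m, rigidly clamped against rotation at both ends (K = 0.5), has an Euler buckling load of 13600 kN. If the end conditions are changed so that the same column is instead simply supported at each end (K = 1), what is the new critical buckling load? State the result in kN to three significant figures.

P_cr ∝ 1/K², so P_cr,new = P_cr,old × (K_old/K_new)² = 13600 × (0.5/1)²
= 13600 × 0.2500 = 3400 kN

P_cr ≈ 3400 kN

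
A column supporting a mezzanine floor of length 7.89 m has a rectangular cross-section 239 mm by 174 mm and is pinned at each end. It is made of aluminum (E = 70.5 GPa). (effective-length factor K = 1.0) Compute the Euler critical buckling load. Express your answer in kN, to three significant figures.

Buckling occurs about the weak axis: I_min = h·b³/12 with b = 174 mm (the shorter side).
I_min = 239×174³/12 = 1.049×10^8 mm⁴
I = 1.049×10^8 mm⁴ = 1.049×10^-4 m⁴
Effective length L_e = K·L = 1 × 7.89 = 7.890 m
P_cr = π²EI / L_e² = π² × 70.5×10⁹ × 1.049×10^-4 / 7.890² = 1.173×10^6 N

P_cr ≈ 1170 kN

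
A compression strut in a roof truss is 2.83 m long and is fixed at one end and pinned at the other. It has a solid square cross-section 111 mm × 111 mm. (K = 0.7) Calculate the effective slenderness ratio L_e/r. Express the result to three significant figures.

I = a⁴/12 = 111⁴/12 = 1.265×10^7 mm⁴
A = 1.232×10^4 mm²;  r_min = √(I/A) = √(1.265×10^7/1.232×10^4) = 32.04 mm
L_e = K·L = 0.7 × 2.83 m = 1.981 m = 1981.0 mm
λ = L_e / r_min = 1981.0 / 32.04 = 61.8

λ ≈ 61.8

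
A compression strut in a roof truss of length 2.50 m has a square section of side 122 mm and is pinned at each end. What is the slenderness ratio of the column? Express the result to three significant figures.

λ ≈ 71.0

For a square r = a/√12 = 122/√12 = 35.22 mm
L_e = K·L = 1 × 2.50 m = 2.500 m = 2500.0 mm
λ = L_e / r_min = 2500.0 / 35.22 = 71.0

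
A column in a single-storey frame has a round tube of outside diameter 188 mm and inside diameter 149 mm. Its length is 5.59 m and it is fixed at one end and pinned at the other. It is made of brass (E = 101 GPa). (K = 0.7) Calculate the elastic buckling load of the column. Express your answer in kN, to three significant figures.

d_o = 188 mm, d_i = 149 mm
I = π(d_o⁴ − d_i⁴)/64 = π(188⁴ − 149.0⁴)/64 = 3.713×10^7 mm⁴
I = 3.713×10^7 mm⁴ = 3.713×10^-5 m⁴
Effective length L_e = K·L = 0.7 × 5.59 = 3.913 m
P_cr = π²EI / L_e² = π² × 101×10⁹ × 3.713×10^-5 / 3.913² = 2.417×10^6 N

P_cr ≈ 2420 kN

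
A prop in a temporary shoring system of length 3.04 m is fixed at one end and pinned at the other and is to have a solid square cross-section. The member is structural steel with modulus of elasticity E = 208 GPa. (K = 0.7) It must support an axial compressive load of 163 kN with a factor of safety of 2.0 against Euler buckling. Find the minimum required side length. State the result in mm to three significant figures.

a ≈ 54.2 mm

Required P_cr = n·P = 2.0 × 163 = 326.0 kN
L_e = K·L = 0.7 × 3.04 = 2.128 m
Required I = P_cr·L_e²/(π²E) = 3.260×10^5 × 2.128² / (π² × 2.08×10^11) = 7.191×10^-7 m⁴
I_req = 7.191×10^5 mm⁴
Solid square: I = a⁴/12  ⇒  a = (12I)^(1/4) = (12×7.191×10^5)^(1/4) = 54.2 mm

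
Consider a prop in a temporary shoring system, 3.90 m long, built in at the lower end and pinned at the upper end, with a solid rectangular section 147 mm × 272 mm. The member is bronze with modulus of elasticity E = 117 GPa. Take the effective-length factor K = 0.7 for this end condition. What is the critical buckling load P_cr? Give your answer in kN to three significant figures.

Buckling occurs about the weak axis: I_min = h·b³/12 with b = 147 mm (the shorter side).
I_min = 272×147³/12 = 7.200×10^7 mm⁴
I = 7.200×10^7 mm⁴ = 7.200×10^-5 m⁴
Effective length L_e = K·L = 0.7 × 3.90 = 2.730 m
P_cr = π²EI / L_e² = π² × 117×10⁹ × 7.200×10^-5 / 2.730² = 1.116×10^7 N

P_cr ≈ 11200 kN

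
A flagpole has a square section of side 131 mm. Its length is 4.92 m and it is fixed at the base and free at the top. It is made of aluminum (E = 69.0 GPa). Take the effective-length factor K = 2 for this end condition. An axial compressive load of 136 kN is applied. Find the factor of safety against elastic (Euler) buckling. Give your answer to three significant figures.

n ≈ 1.27

I = a⁴/12 = 131⁴/12 = 2.454×10^7 mm⁴
I = 2.454×10^7 mm⁴ = 2.454×10^-5 m⁴
Effective length L_e = K·L = 2 × 4.92 = 9.840 m
P_cr = π²EI / L_e² = π² × 69.0×10⁹ × 2.454×10^-5 / 9.840² = 1.726×10^5 N
Factor of safety n = P_cr / P = 172.61 / 136 = 1.27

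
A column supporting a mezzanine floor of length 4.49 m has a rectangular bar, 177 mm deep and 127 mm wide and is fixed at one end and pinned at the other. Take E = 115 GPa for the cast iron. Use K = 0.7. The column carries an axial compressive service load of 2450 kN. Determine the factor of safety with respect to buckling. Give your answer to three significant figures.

Buckling occurs about the weak axis: I_min = h·b³/12 with b = 127 mm (the shorter side).
I_min = 177×127³/12 = 3.021×10^7 mm⁴
I = 3.021×10^7 mm⁴ = 3.021×10^-5 m⁴
Effective length L_e = K·L = 0.7 × 4.49 = 3.143 m
P_cr = π²EI / L_e² = π² × 115×10⁹ × 3.021×10^-5 / 3.143² = 3.471×10^6 N
Factor of safety n = P_cr / P = 3471.5 / 2450 = 1.42

n ≈ 1.42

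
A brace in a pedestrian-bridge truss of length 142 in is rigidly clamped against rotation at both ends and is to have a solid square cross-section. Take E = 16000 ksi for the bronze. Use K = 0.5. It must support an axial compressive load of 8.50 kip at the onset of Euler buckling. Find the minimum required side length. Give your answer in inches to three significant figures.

L_e = K·L = 0.5 × 142 = 71.00 in
Required I = P_cr·L_e²/(π²E) = 8.500×10^3 × 71.00² / (π² × 1.60×10^7) = 0.2713 in⁴
Solid square: I = a⁴/12  ⇒  a = (12I)^(1/4) = (12×0.2713)^(1/4) = 1.34 in

a ≈ 1.34 in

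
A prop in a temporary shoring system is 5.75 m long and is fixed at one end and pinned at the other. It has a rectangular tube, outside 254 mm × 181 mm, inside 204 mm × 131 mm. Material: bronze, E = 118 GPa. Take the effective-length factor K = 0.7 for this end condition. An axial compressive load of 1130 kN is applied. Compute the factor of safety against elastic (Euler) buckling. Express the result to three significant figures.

Weak-axis I_min = (h_o·b_o³ − h_i·b_i³)/12 with b_o = 181, b_i = 131.0 mm (shorter outer/inner sides).
I_min = (254×181³ − 204.0×131.0³)/12 = 8.730×10^7 mm⁴
I = 8.730×10^7 mm⁴ = 8.730×10^-5 m⁴
Effective length L_e = K·L = 0.7 × 5.75 = 4.025 m
P_cr = π²EI / L_e² = π² × 118×10⁹ × 8.730×10^-5 / 4.025² = 6.275×10^6 N
Factor of safety n = P_cr / P = 6275.4 / 1130 = 5.55

n ≈ 5.55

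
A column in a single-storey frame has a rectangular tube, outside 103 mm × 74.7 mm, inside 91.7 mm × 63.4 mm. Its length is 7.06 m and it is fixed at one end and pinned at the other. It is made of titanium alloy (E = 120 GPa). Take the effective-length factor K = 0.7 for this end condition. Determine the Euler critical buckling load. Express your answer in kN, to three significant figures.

Weak-axis I_min = (h_o·b_o³ − h_i·b_i³)/12 with b_o = 74.7, b_i = 63.40 mm (shorter outer/inner sides).
I_min = (103×74.7³ − 91.70×63.40³)/12 = 1.630×10^6 mm⁴
I = 1.630×10^6 mm⁴ = 1.630×10^-6 m⁴
Effective length L_e = K·L = 0.7 × 7.06 = 4.942 m
P_cr = π²EI / L_e² = π² × 120×10⁹ × 1.630×10^-6 / 4.942² = 7.906×10^4 N

P_cr ≈ 79.1 kN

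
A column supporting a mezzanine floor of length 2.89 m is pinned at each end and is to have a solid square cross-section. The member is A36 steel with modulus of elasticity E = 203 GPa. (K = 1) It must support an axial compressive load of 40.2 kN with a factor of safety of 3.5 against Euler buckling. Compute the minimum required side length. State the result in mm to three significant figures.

a ≈ 51.5 mm

Required P_cr = n·P = 3.5 × 40.2 = 140.7 kN
L_e = K·L = 1 × 2.89 = 2.890 m
Required I = P_cr·L_e²/(π²E) = 1.407×10^5 × 2.890² / (π² × 2.03×10^11) = 5.865×10^-7 m⁴
I_req = 5.865×10^5 mm⁴
Solid square: I = a⁴/12  ⇒  a = (12I)^(1/4) = (12×5.865×10^5)^(1/4) = 51.5 mm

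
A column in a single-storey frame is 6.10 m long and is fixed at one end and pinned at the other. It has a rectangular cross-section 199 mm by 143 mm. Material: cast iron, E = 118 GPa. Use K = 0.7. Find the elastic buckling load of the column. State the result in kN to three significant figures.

P_cr ≈ 3100 kN

Buckling occurs about the weak axis: I_min = h·b³/12 with b = 143 mm (the shorter side).
I_min = 199×143³/12 = 4.849×10^7 mm⁴
I = 4.849×10^7 mm⁴ = 4.849×10^-5 m⁴
Effective length L_e = K·L = 0.7 × 6.10 = 4.270 m
P_cr = π²EI / L_e² = π² × 118×10⁹ × 4.849×10^-5 / 4.270² = 3.097×10^6 N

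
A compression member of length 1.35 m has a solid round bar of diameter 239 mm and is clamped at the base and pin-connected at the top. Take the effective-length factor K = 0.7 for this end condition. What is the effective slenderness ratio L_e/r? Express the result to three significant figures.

I = πd⁴/64 = π×239⁴/64 = 1.602×10^8 mm⁴
A = 4.486×10^4 mm²;  r_min = √(I/A) = √(1.602×10^8/4.486×10^4) = 59.75 mm
L_e = K·L = 0.7 × 1.35 m = 0.9450 m = 945.00 mm
λ = L_e / r_min = 945.00 / 59.75 = 15.8

λ ≈ 15.8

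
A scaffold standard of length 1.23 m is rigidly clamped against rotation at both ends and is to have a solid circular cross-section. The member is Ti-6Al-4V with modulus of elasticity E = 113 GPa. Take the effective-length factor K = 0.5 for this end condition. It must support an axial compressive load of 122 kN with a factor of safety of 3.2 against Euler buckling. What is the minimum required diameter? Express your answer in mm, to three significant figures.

d ≈ 40.5 mm

Required P_cr = n·P = 3.2 × 122 = 390.4 kN
L_e = K·L = 0.5 × 1.23 = 0.6150 m
Required I = P_cr·L_e²/(π²E) = 3.904×10^5 × 0.6150² / (π² × 1.13×10^11) = 1.324×10^-7 m⁴
I_req = 1.324×10^5 mm⁴
Solid circle: I = πd⁴/64  ⇒  d = (64I/π)^(1/4) = (64×1.324×10^5/π)^(1/4) = 40.5 mm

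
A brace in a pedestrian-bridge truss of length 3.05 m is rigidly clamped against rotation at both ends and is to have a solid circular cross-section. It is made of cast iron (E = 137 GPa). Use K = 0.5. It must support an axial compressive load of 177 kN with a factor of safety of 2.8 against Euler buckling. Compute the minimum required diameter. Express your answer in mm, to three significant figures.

Required P_cr = n·P = 2.8 × 177 = 495.6 kN
L_e = K·L = 0.5 × 3.05 = 1.525 m
Required I = P_cr·L_e²/(π²E) = 4.956×10^5 × 1.525² / (π² × 1.37×10^11) = 8.524×10^-7 m⁴
I_req = 8.524×10^5 mm⁴
Solid circle: I = πd⁴/64  ⇒  d = (64I/π)^(1/4) = (64×8.524×10^5/π)^(1/4) = 64.6 mm

d ≈ 64.6 mm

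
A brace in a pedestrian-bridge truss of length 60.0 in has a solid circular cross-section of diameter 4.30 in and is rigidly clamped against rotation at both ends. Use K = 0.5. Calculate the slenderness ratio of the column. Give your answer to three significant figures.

λ ≈ 27.9

For a solid circle r = d/4 = 4.30/4 = 1.075 in
L_e = K·L = 0.5 × 60.0 = 30.00 in
λ = L_e / r_min = 30.000 / 1.075 = 27.9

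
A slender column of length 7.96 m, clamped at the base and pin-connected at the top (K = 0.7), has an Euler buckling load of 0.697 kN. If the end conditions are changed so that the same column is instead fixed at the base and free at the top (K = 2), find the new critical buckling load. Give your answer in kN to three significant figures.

P_cr ∝ 1/K², so P_cr,new = P_cr,old × (K_old/K_new)² = 0.697 × (0.7/2)²
= 0.697 × 0.1225 = 0.0854 kN

P_cr ≈ 0.0854 kN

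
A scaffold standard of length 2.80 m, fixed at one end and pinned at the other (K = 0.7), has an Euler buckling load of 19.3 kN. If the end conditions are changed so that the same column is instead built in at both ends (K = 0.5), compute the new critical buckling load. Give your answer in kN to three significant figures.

P_cr ≈ 37.8 kN

P_cr ∝ 1/K², so P_cr,new = P_cr,old × (K_old/K_new)² = 19.3 × (0.7/0.5)²
= 19.3 × 1.960 = 37.8 kN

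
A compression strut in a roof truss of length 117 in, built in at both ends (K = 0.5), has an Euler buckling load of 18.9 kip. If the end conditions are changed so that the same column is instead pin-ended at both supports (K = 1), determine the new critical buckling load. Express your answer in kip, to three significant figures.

P_cr ∝ 1/K², so P_cr,new = P_cr,old × (K_old/K_new)² = 18.9 × (0.5/1)²
= 18.9 × 0.2500 = 4.72 kip

P_cr ≈ 4.72 kip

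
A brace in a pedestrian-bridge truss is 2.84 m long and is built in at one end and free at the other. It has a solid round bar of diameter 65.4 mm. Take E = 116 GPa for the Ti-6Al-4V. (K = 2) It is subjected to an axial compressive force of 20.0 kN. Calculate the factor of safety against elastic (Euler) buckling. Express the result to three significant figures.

n ≈ 1.59

I = πd⁴/64 = π×65.4⁴/64 = 8.980×10^5 mm⁴
I = 8.980×10^5 mm⁴ = 8.980×10^-7 m⁴
Effective length L_e = K·L = 2 × 2.84 = 5.680 m
P_cr = π²EI / L_e² = π² × 116×10⁹ × 8.980×10^-7 / 5.680² = 3.187×10^4 N
Factor of safety n = P_cr / P = 31.867 / 20.0 = 1.59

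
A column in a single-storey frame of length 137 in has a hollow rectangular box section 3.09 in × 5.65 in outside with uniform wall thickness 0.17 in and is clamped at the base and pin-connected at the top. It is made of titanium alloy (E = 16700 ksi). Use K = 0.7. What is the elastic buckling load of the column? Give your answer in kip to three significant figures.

P_cr ≈ 84.0 kip

Inner dimensions: h_i = 5.65 − 2×0.17 = 5.310 in, b_i = 3.09 − 2×0.17 = 2.750 in
Weak-axis I_min = (h_o·b_o³ − h_i·b_i³)/12 with b_o = 3.09, b_i = 2.750 in (shorter outer/inner sides).
I_min = (5.65×3.09³ − 5.310×2.750³)/12 = 4.689 in⁴
Effective length L_e = K·L = 0.7 × 137 = 95.90 in
P_cr = π²EI / L_e² = π² × 16700×10³ × 4.689 / 95.90² = 8.403×10^4 lb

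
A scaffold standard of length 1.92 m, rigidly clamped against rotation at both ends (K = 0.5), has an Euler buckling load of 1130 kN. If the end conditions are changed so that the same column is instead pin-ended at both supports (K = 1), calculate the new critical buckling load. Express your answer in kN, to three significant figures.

P_cr ≈ 282 kN

P_cr ∝ 1/K², so P_cr,new = P_cr,old × (K_old/K_new)² = 1130 × (0.5/1)²
= 1130 × 0.2500 = 282 kN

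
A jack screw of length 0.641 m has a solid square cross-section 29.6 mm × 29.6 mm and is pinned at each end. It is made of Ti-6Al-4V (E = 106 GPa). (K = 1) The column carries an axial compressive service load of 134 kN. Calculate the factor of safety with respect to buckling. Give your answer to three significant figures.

I = a⁴/12 = 29.6⁴/12 = 6.397×10^4 mm⁴
I = 6.397×10^4 mm⁴ = 6.397×10^-8 m⁴
Effective length L_e = K·L = 1 × 0.641 = 0.6410 m
P_cr = π²EI / L_e² = π² × 106×10⁹ × 6.397×10^-8 / 0.6410² = 1.629×10^5 N
Factor of safety n = P_cr / P = 162.88 / 134 = 1.22

n ≈ 1.22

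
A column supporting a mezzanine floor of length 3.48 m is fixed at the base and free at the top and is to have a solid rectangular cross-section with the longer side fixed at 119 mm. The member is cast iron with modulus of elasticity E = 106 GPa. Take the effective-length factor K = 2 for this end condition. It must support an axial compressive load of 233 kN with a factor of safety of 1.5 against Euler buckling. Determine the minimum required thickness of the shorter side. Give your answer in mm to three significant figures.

Required P_cr = n·P = 1.5 × 233 = 349.5 kN
L_e = K·L = 2 × 3.48 = 6.960 m
Required I = P_cr·L_e²/(π²E) = 3.495×10^5 × 6.960² / (π² × 1.06×10^11) = 1.618×10^-5 m⁴
I_req = 1.618×10^7 mm⁴
Rectangle, weak axis: I_min = h·b³/12 with h = 119 mm fixed  ⇒  b = (12I/h)^(1/3) = 118 mm

b ≈ 118 mm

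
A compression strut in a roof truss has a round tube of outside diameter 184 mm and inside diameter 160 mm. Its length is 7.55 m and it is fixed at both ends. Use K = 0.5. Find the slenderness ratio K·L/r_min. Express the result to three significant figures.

d_o = 184 mm, d_i = 160 mm
I = π(d_o⁴ − d_i⁴)/64 = π(184⁴ − 160.0⁴)/64 = 2.410×10^7 mm⁴
A = 6.484×10^3 mm²;  r_min = √(I/A) = √(2.410×10^7/6.484×10^3) = 60.96 mm
L_e = K·L = 0.5 × 7.55 m = 3.775 m = 3775.0 mm
λ = L_e / r_min = 3775.0 / 60.96 = 61.9

λ ≈ 61.9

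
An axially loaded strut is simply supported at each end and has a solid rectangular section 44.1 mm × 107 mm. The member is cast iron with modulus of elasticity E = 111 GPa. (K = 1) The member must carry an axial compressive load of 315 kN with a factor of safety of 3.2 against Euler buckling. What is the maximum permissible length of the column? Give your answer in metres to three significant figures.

L_max ≈ 0.912 m

Buckling occurs about the weak axis: I_min = h·b³/12 with b = 44.1 mm (the shorter side).
I_min = 107×44.1³/12 = 7.647×10^5 mm⁴
I = 7.647×10^-7 m⁴
Required critical load P_cr = n·P = 3.2 × 315 = 1008 kN = 1.008×10^6 N
From P_cr = π²EI/(K·L)²:  L = (1/K)·√(π²EI/P_cr) = (1/1)·√(π²×1.11×10^11×7.647×10^-7/1.008×10^6)
L = 0.912 m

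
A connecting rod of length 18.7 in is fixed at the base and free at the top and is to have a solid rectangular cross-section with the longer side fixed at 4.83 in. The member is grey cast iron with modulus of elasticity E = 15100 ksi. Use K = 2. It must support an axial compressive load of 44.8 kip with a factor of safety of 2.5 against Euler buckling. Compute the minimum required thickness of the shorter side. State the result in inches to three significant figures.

Required P_cr = n·P = 2.5 × 44.8 = 112.0 kip
L_e = K·L = 2 × 18.7 = 37.40 in
Required I = P_cr·L_e²/(π²E) = 1.120×10^5 × 37.40² / (π² × 1.51×10^7) = 1.051 in⁴
Rectangle, weak axis: I_min = h·b³/12 with h = 4.83 in fixed  ⇒  b = (12I/h)^(1/3) = 1.38 in

b ≈ 1.38 in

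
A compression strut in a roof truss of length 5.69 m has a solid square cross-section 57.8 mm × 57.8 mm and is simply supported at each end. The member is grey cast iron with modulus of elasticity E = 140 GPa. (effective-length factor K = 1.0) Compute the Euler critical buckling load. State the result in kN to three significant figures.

P_cr ≈ 39.7 kN

I = a⁴/12 = 57.8⁴/12 = 9.301×10^5 mm⁴
I = 9.301×10^5 mm⁴ = 9.301×10^-7 m⁴
Effective length L_e = K·L = 1 × 5.69 = 5.690 m
P_cr = π²EI / L_e² = π² × 140×10⁹ × 9.301×10^-7 / 5.690² = 3.969×10^4 N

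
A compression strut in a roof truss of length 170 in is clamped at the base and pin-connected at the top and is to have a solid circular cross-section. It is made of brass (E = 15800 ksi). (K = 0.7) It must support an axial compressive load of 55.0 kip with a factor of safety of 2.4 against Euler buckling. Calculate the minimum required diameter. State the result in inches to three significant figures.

Required P_cr = n·P = 2.4 × 55.0 = 132.0 kip
L_e = K·L = 0.7 × 170 = 119.0 in
Required I = P_cr·L_e²/(π²E) = 1.320×10^5 × 119.0² / (π² × 1.58×10^7) = 11.99 in⁴
Solid circle: I = πd⁴/64  ⇒  d = (64I/π)^(1/4) = (64×11.99/π)^(1/4) = 3.95 in

d ≈ 3.95 in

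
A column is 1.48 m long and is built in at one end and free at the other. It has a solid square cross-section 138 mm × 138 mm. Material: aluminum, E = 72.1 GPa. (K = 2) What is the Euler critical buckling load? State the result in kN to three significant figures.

P_cr ≈ 2450 kN

I = a⁴/12 = 138⁴/12 = 3.022×10^7 mm⁴
I = 3.022×10^7 mm⁴ = 3.022×10^-5 m⁴
Effective length L_e = K·L = 2 × 1.48 = 2.960 m
P_cr = π²EI / L_e² = π² × 72.1×10⁹ × 3.022×10^-5 / 2.960² = 2.455×10^6 N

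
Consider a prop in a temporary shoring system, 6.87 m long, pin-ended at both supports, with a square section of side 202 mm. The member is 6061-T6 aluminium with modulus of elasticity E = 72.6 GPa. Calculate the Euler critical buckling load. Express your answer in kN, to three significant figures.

I = a⁴/12 = 202⁴/12 = 1.387×10^8 mm⁴
I = 1.387×10^8 mm⁴ = 1.387×10^-4 m⁴
Effective length L_e = K·L = 1 × 6.87 = 6.870 m
P_cr = π²EI / L_e² = π² × 72.6×10⁹ × 1.387×10^-4 / 6.870² = 2.106×10^6 N

P_cr ≈ 2110 kN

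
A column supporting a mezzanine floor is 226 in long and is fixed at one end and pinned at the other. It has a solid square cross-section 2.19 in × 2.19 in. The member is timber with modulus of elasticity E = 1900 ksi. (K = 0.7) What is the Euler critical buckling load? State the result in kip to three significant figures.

P_cr ≈ 1.44 kip

I = a⁴/12 = 2.19⁴/12 = 1.917 in⁴
Effective length L_e = K·L = 0.7 × 226 = 158.2 in
P_cr = π²EI / L_e² = π² × 1900×10³ × 1.917 / 158.2² = 1.436×10^3 lb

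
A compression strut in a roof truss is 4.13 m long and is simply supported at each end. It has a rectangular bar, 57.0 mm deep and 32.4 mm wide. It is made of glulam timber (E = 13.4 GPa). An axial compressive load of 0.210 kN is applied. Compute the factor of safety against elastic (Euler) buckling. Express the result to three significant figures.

n ≈ 5.97

Buckling occurs about the weak axis: I_min = h·b³/12 with b = 32.4 mm (the shorter side).
I_min = 57.0×32.4³/12 = 1.616×10^5 mm⁴
I = 1.616×10^5 mm⁴ = 1.616×10^-7 m⁴
Effective length L_e = K·L = 1 × 4.13 = 4.130 m
P_cr = π²EI / L_e² = π² × 13.4×10⁹ × 1.616×10^-7 / 4.130² = 1.253×10^3 N
Factor of safety n = P_cr / P = 1.2527 / 0.210 = 5.97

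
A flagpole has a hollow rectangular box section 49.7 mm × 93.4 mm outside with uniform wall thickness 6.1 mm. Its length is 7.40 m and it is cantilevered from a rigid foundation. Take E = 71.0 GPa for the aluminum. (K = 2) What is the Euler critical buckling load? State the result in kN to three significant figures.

Inner dimensions: h_i = 93.4 − 2×6.1 = 81.20 mm, b_i = 49.7 − 2×6.1 = 37.50 mm
Weak-axis I_min = (h_o·b_o³ − h_i·b_i³)/12 with b_o = 49.7, b_i = 37.50 mm (shorter outer/inner sides).
I_min = (93.4×49.7³ − 81.20×37.50³)/12 = 5.987×10^5 mm⁴
I = 5.987×10^5 mm⁴ = 5.987×10^-7 m⁴
Effective length L_e = K·L = 2 × 7.40 = 14.80 m
P_cr = π²EI / L_e² = π² × 71.0×10⁹ × 5.987×10^-7 / 14.80² = 1.915×10^3 N

P_cr ≈ 1.92 kN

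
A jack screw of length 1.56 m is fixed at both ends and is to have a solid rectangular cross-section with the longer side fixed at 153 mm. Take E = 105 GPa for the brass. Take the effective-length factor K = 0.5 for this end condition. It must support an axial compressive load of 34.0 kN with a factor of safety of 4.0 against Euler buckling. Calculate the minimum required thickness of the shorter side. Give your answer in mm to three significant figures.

Required P_cr = n·P = 4.0 × 34.0 = 136.0 kN
L_e = K·L = 0.5 × 1.56 = 0.7800 m
Required I = P_cr·L_e²/(π²E) = 1.360×10^5 × 0.7800² / (π² × 1.05×10^11) = 7.984×10^-8 m⁴
I_req = 7.984×10^4 mm⁴
Rectangle, weak axis: I_min = h·b³/12 with h = 153 mm fixed  ⇒  b = (12I/h)^(1/3) = 18.4 mm

b ≈ 18.4 mm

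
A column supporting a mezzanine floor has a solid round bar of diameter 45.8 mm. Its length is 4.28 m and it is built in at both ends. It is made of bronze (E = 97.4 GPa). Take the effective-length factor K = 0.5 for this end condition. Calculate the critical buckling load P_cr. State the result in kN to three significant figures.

P_cr ≈ 45.3 kN

I = πd⁴/64 = π×45.8⁴/64 = 2.160×10^5 mm⁴
I = 2.160×10^5 mm⁴ = 2.160×10^-7 m⁴
Effective length L_e = K·L = 0.5 × 4.28 = 2.140 m
P_cr = π²EI / L_e² = π² × 97.4×10⁹ × 2.160×10^-7 / 2.140² = 4.534×10^4 N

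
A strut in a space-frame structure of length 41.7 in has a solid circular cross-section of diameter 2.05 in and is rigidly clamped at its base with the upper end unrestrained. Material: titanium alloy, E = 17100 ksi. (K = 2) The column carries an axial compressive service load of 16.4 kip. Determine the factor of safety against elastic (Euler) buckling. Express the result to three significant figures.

I = πd⁴/64 = π×2.05⁴/64 = 0.8669 in⁴
Effective length L_e = K·L = 2 × 41.7 = 83.40 in
P_cr = π²EI / L_e² = π² × 17100×10³ × 0.8669 / 83.40² = 2.104×10^4 lb
Factor of safety n = P_cr / P = 21.035 / 16.4 = 1.28

n ≈ 1.28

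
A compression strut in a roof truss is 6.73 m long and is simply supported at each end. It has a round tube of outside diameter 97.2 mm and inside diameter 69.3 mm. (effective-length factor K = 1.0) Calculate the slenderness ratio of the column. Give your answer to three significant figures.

λ ≈ 226

d_o = 97.2 mm, d_i = 69.3 mm
I = π(d_o⁴ − d_i⁴)/64 = π(97.2⁴ − 69.30⁴)/64 = 3.249×10^6 mm⁴
A = 3.648×10^3 mm²;  r_min = √(I/A) = √(3.249×10^6/3.648×10^3) = 29.84 mm
L_e = K·L = 1 × 6.73 m = 6.730 m = 6730.0 mm
λ = L_e / r_min = 6730.0 / 29.84 = 226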